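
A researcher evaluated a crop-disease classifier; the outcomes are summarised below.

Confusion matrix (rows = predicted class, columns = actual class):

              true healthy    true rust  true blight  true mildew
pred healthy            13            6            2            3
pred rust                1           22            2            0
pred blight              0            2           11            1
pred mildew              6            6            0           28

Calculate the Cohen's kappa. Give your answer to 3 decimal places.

Observed agreement pₒ = trace/N = 74/103 = 0.7184
Expected agreement pₑ = Σ (rowᵢ·colᵢ)/N² = (20·24 + 36·25 + 15·14 + 32·40)/103² = 0.2705
κ = (pₒ − pₑ)/(1 − pₑ) = (0.7184 − 0.2705)/(1 − 0.2705) = 0.614

0.614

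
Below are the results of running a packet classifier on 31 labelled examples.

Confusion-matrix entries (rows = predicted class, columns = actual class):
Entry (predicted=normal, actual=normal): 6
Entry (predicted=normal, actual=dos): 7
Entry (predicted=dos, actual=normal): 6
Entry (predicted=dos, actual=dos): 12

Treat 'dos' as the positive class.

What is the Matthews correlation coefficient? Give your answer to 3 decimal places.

MCC = (TP·TN − FP·FN) / √((TP+FP)(TP+FN)(TN+FP)(TN+FN))
Numerator = 12·6 − 6·7 = 30
Denominator = √(18·19·12·13) = √53352 = 230.9805
MCC = 30 / 230.9805 = 0.130

0.130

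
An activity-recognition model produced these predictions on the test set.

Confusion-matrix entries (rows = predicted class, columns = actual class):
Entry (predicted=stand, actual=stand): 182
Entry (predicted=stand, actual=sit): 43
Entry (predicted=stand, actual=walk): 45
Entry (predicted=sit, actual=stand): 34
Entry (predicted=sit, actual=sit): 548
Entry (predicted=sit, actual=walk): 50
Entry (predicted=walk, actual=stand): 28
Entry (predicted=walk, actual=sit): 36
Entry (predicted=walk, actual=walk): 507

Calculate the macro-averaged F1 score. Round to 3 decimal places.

Per-class F1 score (2·TP/(2·TP+FP+FN)):
  stand: TP=182, FP=43+45=88, FN=34+28=62 → 364/514 = 0.7082
  sit: TP=548, FP=34+50=84, FN=43+36=79 → 1096/1259 = 0.8705
  walk: TP=507, FP=28+36=64, FN=45+50=95 → 1014/1173 = 0.8645
Macro-F1 score = mean = (0.7082 + 0.8705 + 0.8645) / 3 = 0.814

0.814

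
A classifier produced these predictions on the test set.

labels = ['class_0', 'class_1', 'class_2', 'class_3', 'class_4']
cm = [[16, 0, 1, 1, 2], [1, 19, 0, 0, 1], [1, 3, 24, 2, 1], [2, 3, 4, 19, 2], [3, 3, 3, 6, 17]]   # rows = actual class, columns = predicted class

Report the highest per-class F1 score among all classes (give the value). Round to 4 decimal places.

0.7755

Per-class F1 score (2·TP/(2·TP+FP+FN)):
  class_0: TP=16, FP=1+1+2+3=7, FN=0+1+1+2=4 → 32/43 = 0.74419
  class_1: TP=19, FP=0+3+3+3=9, FN=1+0+0+1=2 → 38/49 = 0.77551
  class_2: TP=24, FP=1+0+4+3=8, FN=1+3+2+1=7 → 48/63 = 0.76190
  class_3: TP=19, FP=1+0+2+6=9, FN=2+3+4+2=11 → 38/58 = 0.65517
  class_4: TP=17, FP=2+1+1+2=6, FN=3+3+3+6=15 → 34/55 = 0.61818
Highest is class 'class_1' with F1 score = 0.7755.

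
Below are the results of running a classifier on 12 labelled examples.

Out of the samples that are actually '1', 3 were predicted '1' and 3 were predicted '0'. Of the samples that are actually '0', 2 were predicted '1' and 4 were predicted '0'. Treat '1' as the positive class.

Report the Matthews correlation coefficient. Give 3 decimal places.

MCC = (TP·TN − FP·FN) / √((TP+FP)(TP+FN)(TN+FP)(TN+FN))
Numerator = 3·4 − 2·3 = 6
Denominator = √(5·6·6·7) = √1260 = 35.4965
MCC = 6 / 35.4965 = 0.169

0.169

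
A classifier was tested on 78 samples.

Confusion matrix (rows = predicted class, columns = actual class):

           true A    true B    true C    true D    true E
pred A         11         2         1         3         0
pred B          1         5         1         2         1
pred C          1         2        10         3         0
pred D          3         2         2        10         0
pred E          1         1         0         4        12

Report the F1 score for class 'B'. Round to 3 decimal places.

Treat 'B' as positive and all other classes as negative.
F1 score = 2·TP/(2·TP+FP+FN).
B: TP=5, FP=1+1+2+1=5, FN=2+2+2+1=7 → 10/22 = 0.4545

0.455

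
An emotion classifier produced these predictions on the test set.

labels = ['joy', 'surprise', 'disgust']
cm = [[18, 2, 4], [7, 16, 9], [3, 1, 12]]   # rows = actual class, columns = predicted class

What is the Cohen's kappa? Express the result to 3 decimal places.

0.466

Observed agreement pₒ = trace/N = 46/72 = 0.6389
Expected agreement pₑ = Σ (rowᵢ·colᵢ)/N² = (24·28 + 32·19 + 16·25)/72² = 0.3241
κ = (pₒ − pₑ)/(1 − pₑ) = (0.6389 − 0.3241)/(1 − 0.3241) = 0.466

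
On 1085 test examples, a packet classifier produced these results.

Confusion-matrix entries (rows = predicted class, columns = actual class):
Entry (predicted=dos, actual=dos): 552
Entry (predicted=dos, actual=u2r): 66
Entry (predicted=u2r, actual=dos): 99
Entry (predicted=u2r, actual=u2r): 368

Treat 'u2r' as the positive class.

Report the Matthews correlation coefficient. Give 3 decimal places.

0.688

MCC = (TP·TN − FP·FN) / √((TP+FP)(TP+FN)(TN+FP)(TN+FN))
Numerator = 368·552 − 99·66 = 196602
Denominator = √(467·434·651·618) = √81541007604 = 285553.8611
MCC = 196602 / 285553.8611 = 0.688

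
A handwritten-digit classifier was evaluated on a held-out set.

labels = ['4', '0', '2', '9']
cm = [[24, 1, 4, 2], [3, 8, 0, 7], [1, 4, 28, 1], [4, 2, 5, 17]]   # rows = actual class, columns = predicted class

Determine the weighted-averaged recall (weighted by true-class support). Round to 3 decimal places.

Per-class recall (TP/(TP+FN)):
  4: TP=24, FN=1+4+2=7 → 24/31 = 0.7742
  0: TP=8, FN=3+0+7=10 → 8/18 = 0.4444
  2: TP=28, FN=1+4+1=6 → 28/34 = 0.8235
  9: TP=17, FN=4+2+5=11 → 17/28 = 0.6071
Weighted-recall = Σ (supportᵢ/N)·recallᵢ with N=111: (31/111)·0.7742 + (18/111)·0.4444 + (34/111)·0.8235 + (28/111)·0.6071 = 0.694

0.694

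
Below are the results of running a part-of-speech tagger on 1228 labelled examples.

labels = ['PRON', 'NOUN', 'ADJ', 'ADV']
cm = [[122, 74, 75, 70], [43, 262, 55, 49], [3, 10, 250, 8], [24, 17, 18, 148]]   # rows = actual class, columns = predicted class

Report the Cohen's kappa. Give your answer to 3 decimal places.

0.515

Observed agreement pₒ = trace/N = 782/1228 = 0.6368
Expected agreement pₑ = Σ (rowᵢ·colᵢ)/N² = (341·192 + 409·363 + 271·398 + 207·275)/1228² = 0.2511
κ = (pₒ − pₑ)/(1 − pₑ) = (0.6368 − 0.2511)/(1 − 0.2511) = 0.515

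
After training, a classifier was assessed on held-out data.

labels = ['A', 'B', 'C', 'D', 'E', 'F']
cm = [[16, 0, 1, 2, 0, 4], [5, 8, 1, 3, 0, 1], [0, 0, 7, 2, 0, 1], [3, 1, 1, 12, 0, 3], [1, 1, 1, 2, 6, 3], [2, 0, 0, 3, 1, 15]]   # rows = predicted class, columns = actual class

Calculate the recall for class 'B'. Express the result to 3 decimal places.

One-vs-rest for 'B': TP = diagonal; FP = other classes predicted 'B'; FN = 'B' predicted as other.
recall = TP/(TP+FN).
B: TP=8, FN=0+0+1+1+0=2 → 8/10 = 0.8000

0.800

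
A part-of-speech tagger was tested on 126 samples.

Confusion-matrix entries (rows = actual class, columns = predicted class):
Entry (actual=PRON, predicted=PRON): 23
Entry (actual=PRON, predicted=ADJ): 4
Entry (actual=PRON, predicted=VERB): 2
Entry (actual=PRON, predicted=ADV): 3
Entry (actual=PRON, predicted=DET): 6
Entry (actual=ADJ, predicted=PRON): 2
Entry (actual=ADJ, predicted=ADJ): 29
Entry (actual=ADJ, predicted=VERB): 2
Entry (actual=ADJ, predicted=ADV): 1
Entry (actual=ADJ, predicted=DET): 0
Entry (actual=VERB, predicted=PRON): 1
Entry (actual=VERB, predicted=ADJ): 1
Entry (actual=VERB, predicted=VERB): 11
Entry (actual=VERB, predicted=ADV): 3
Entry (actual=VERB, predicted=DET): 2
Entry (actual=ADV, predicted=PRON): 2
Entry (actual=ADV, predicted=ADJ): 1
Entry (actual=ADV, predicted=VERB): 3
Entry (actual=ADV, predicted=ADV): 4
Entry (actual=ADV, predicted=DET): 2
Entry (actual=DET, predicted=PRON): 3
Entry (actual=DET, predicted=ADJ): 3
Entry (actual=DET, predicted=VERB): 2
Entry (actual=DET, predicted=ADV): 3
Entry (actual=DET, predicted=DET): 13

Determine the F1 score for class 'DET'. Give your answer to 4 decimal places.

F1 score = 2·TP/(2·TP+FP+FN).
DET: TP=13, FP=6+0+2+2=10, FN=3+3+2+3=11 → 26/47 = 0.55319

0.5532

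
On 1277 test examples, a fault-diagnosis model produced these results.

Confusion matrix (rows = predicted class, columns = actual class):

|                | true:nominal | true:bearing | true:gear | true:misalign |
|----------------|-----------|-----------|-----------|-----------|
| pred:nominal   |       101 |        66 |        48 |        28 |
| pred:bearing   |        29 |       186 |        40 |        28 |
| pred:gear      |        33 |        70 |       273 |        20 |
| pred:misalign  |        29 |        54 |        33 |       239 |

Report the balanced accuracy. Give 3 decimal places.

0.618

Balanced accuracy = mean of per-class recall.
  nominal: recall = 101/192 = 0.5260
  bearing: recall = 186/376 = 0.4947
  gear: recall = 273/394 = 0.6929
  misalign: recall = 239/315 = 0.7587
Mean = (0.5260 + 0.4947 + 0.6929 + 0.7587) / 4 = 0.618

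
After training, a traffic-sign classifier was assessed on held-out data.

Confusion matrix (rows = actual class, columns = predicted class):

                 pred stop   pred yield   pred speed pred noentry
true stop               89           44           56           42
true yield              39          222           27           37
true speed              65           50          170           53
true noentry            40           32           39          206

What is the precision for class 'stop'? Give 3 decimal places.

0.382

precision = TP/(TP+FP).
stop: TP=89, FP=39+65+40=144 → 89/233 = 0.3820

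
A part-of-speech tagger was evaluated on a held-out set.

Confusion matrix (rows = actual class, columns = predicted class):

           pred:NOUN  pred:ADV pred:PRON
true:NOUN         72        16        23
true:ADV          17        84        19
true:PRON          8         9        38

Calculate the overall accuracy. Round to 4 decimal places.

Accuracy = trace / total = (72+84+38=194) / 286 = 194/286 = 0.6783

0.6783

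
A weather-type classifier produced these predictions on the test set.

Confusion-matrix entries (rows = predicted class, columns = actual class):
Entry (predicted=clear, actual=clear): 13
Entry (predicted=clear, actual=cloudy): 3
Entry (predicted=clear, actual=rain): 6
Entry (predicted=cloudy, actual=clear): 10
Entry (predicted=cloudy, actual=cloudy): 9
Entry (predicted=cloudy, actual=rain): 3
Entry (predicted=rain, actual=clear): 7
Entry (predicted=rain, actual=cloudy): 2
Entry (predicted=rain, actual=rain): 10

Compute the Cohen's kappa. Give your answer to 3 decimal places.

Observed agreement pₒ = trace/N = 32/63 = 0.5079
Expected agreement pₑ = Σ (rowᵢ·colᵢ)/N² = (30·22 + 14·22 + 19·19)/63² = 0.3348
κ = (pₒ − pₑ)/(1 − pₑ) = (0.5079 − 0.3348)/(1 − 0.3348) = 0.260

0.260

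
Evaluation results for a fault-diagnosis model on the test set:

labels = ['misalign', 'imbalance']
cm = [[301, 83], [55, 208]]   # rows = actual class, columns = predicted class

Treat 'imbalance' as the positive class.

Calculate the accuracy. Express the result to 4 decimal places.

0.7867

Accuracy = (TP+TN)/N = (208+301)/647 = 0.7867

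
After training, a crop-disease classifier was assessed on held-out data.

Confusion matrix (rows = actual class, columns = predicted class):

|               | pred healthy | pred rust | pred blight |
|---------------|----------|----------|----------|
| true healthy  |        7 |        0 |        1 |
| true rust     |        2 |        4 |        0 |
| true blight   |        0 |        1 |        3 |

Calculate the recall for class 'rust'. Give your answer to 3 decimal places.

Treat 'rust' as positive and all other classes as negative.
recall = TP/(TP+FN).
rust: TP=4, FN=2+0=2 → 4/6 = 0.6667

0.667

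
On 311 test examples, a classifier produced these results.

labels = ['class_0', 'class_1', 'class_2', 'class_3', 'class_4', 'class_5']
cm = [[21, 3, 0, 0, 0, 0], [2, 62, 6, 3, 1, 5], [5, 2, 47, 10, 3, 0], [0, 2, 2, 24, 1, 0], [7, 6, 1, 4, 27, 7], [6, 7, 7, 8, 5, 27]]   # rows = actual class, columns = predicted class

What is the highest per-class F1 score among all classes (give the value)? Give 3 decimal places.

0.770

Per-class F1 score (2·TP/(2·TP+FP+FN)):
  class_0: TP=21, FP=2+5+0+7+6=20, FN=3+0+0+0+0=3 → 42/65 = 0.6462
  class_1: TP=62, FP=3+2+2+6+7=20, FN=2+6+3+1+5=17 → 124/161 = 0.7702
  class_2: TP=47, FP=0+6+2+1+7=16, FN=5+2+10+3+0=20 → 94/130 = 0.7231
  class_3: TP=24, FP=0+3+10+4+8=25, FN=0+2+2+1+0=5 → 48/78 = 0.6154
  class_4: TP=27, FP=0+1+3+1+5=10, FN=7+6+1+4+7=25 → 54/89 = 0.6067
  class_5: TP=27, FP=0+5+0+0+7=12, FN=6+7+7+8+5=33 → 54/99 = 0.5455
Highest is class 'class_1' with F1 score = 0.770.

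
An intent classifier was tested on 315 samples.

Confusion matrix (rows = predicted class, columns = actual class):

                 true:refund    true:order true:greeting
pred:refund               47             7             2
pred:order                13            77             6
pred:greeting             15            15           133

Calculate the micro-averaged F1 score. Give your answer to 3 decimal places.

0.816

Micro-averaging pools counts across classes: ΣTP=257, ΣFP=58, ΣFN=58.
Micro-F1 score = 2·TP/(2·TP+FP+FN) on pooled counts = 0.816 (equals overall accuracy in single-label multiclass).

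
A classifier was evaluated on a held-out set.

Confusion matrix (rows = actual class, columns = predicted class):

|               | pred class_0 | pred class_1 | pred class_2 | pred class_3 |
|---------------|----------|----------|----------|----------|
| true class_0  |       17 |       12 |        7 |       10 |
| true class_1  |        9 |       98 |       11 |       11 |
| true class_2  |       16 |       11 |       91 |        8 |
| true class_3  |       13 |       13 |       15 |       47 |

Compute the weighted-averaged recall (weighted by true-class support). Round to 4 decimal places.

0.6504

Per-class recall (TP/(TP+FN)):
  class_0: TP=17, FN=12+7+10=29 → 17/46 = 0.36957
  class_1: TP=98, FN=9+11+11=31 → 98/129 = 0.75969
  class_2: TP=91, FN=16+11+8=35 → 91/126 = 0.72222
  class_3: TP=47, FN=13+13+15=41 → 47/88 = 0.53409
Weighted-recall = Σ (supportᵢ/N)·recallᵢ with N=389: (46/389)·0.36957 + (129/389)·0.75969 + (126/389)·0.72222 + (88/389)·0.53409 = 0.6504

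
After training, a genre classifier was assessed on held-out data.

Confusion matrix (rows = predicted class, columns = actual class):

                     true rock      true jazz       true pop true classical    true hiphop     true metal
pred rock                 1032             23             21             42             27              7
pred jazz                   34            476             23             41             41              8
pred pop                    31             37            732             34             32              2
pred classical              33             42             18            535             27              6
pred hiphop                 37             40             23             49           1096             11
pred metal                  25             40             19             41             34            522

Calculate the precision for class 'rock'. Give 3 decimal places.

0.896

One-vs-rest for 'rock': TP = diagonal; FP = other classes predicted 'rock'; FN = 'rock' predicted as other.
precision = TP/(TP+FP).
rock: TP=1032, FP=23+21+42+27+7=120 → 1032/1152 = 0.8958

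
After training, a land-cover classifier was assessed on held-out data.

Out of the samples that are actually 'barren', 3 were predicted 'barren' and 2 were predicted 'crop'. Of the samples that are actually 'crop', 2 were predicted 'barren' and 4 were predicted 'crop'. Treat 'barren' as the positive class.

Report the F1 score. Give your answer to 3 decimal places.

0.600

Precision = TP/(TP+FP) = 3/5 = 0.6000
Recall = TP/(TP+FN) = 3/5 = 0.6000
F1 = 2·TP/(2·TP+FP+FN) = 6/10 = 0.600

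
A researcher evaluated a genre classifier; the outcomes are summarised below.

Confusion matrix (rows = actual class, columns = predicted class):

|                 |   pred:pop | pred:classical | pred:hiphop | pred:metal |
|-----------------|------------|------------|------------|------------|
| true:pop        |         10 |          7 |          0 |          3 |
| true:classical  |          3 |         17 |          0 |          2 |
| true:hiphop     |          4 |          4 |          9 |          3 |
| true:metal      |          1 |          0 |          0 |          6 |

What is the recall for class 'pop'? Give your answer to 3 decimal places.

0.500

Treat 'pop' as positive and all other classes as negative.
recall = TP/(TP+FN).
pop: TP=10, FN=7+0+3=10 → 10/20 = 0.5000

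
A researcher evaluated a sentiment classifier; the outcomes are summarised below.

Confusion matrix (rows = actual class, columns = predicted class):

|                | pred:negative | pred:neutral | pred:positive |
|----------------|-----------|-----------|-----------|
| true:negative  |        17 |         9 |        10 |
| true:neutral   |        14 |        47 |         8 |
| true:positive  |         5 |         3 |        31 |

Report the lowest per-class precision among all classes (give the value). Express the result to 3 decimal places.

Per-class precision (TP/(TP+FP)):
  negative: TP=17, FP=14+5=19 → 17/36 = 0.4722
  neutral: TP=47, FP=9+3=12 → 47/59 = 0.7966
  positive: TP=31, FP=10+8=18 → 31/49 = 0.6327
Lowest is class 'negative' with precision = 0.472.

0.472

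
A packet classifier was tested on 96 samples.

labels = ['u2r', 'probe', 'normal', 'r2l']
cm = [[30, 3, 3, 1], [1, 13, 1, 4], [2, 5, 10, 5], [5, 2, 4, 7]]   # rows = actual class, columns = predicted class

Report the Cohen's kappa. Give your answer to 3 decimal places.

0.482

Observed agreement pₒ = trace/N = 60/96 = 0.6250
Expected agreement pₑ = Σ (rowᵢ·colᵢ)/N² = (37·38 + 19·23 + 22·18 + 18·17)/96² = 0.2762
κ = (pₒ − pₑ)/(1 − pₑ) = (0.6250 − 0.2762)/(1 − 0.2762) = 0.482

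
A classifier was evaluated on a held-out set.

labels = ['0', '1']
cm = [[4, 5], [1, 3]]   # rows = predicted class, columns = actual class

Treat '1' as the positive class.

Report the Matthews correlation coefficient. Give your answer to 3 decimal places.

MCC = (TP·TN − FP·FN) / √((TP+FP)(TP+FN)(TN+FP)(TN+FN))
Numerator = 3·4 − 1·5 = 7
Denominator = √(4·8·5·9) = √1440 = 37.9473
MCC = 7 / 37.9473 = 0.184

0.184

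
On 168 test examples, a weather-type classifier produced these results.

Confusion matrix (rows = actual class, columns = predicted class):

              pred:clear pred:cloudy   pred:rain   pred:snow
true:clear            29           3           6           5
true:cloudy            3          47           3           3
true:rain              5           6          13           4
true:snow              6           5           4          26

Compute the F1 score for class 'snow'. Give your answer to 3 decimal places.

0.658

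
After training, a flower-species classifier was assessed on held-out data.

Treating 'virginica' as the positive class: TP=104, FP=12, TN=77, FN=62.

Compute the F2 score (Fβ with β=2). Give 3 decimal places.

Fβ = (1+β²)·TP / ((1+β²)·TP + β²·FN + FP), with β²=4
= 5·104 / (5·104 + 4·62 + 12) = 0.667

0.667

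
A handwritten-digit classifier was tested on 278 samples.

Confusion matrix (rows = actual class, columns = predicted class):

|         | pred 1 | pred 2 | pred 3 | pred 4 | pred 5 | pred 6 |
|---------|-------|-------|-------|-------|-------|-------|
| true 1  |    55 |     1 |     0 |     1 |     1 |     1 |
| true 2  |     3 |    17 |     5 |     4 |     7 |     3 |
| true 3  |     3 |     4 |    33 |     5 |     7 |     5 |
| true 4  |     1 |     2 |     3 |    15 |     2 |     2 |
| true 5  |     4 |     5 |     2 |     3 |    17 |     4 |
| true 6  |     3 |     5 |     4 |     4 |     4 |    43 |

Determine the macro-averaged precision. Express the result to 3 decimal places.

0.609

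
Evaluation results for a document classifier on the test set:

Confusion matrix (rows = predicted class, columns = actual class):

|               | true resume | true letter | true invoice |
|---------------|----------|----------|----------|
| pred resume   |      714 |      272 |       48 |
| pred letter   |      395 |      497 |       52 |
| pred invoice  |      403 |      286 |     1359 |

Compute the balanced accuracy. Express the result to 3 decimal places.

Balanced accuracy = mean of per-class recall.
  resume: recall = 714/1512 = 0.4722
  letter: recall = 497/1055 = 0.4711
  invoice: recall = 1359/1459 = 0.9315
Mean = (0.4722 + 0.4711 + 0.9315) / 3 = 0.625

0.625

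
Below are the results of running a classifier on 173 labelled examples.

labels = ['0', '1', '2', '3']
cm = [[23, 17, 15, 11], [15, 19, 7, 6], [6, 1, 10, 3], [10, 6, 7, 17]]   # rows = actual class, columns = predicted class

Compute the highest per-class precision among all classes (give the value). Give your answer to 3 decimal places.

Per-class precision (TP/(TP+FP)):
  0: TP=23, FP=15+6+10=31 → 23/54 = 0.4259
  1: TP=19, FP=17+1+6=24 → 19/43 = 0.4419
  2: TP=10, FP=15+7+7=29 → 10/39 = 0.2564
  3: TP=17, FP=11+6+3=20 → 17/37 = 0.4595
Highest is class '3' with precision = 0.459.

0.459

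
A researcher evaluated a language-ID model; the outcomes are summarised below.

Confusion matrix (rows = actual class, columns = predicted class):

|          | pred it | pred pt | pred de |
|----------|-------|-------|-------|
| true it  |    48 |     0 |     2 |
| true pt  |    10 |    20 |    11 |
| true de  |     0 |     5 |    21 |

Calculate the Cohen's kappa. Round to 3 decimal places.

0.631

Observed agreement pₒ = trace/N = 89/117 = 0.7607
Expected agreement pₑ = Σ (rowᵢ·colᵢ)/N² = (50·58 + 41·25 + 26·34)/117² = 0.3513
κ = (pₒ − pₑ)/(1 − pₑ) = (0.7607 − 0.3513)/(1 − 0.3513) = 0.631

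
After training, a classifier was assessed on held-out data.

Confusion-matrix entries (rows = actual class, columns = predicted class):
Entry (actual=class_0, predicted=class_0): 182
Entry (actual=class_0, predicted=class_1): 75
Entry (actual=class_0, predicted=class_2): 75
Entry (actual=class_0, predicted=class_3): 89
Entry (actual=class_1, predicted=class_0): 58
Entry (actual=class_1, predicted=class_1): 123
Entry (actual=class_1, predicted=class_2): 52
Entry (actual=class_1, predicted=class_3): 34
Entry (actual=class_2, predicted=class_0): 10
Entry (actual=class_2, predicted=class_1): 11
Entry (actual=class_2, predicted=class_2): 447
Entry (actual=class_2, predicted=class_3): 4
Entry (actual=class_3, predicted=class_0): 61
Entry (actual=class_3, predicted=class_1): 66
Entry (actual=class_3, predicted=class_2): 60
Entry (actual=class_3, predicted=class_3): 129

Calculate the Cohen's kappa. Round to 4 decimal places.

Observed agreement pₒ = trace/N = 881/1476 = 0.59688
Expected agreement pₑ = Σ (rowᵢ·colᵢ)/N² = (421·311 + 267·275 + 472·634 + 316·256)/1476² = 0.26829
κ = (pₒ − pₑ)/(1 − pₑ) = (0.59688 − 0.26829)/(1 − 0.26829) = 0.4491

0.4491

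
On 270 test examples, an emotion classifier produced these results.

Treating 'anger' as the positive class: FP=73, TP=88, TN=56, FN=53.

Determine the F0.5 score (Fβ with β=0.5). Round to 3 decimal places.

Fβ = (1+β²)·TP / ((1+β²)·TP + β²·FN + FP), with β²=1/4
= 1.25·88 / (1.25·88 + 0.25·53 + 73) = 0.561

0.561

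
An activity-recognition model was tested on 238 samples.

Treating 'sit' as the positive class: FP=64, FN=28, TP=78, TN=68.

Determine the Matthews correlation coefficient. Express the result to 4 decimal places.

0.2543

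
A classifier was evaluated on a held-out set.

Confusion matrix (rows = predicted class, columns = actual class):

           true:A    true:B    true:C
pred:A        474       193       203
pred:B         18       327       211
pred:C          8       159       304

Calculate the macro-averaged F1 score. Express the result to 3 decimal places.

0.578

Per-class F1 score (2·TP/(2·TP+FP+FN)):
  A: TP=474, FP=193+203=396, FN=18+8=26 → 948/1370 = 0.6920
  B: TP=327, FP=18+211=229, FN=193+159=352 → 654/1235 = 0.5296
  C: TP=304, FP=8+159=167, FN=203+211=414 → 608/1189 = 0.5114
Macro-F1 score = mean = (0.6920 + 0.5296 + 0.5114) / 3 = 0.578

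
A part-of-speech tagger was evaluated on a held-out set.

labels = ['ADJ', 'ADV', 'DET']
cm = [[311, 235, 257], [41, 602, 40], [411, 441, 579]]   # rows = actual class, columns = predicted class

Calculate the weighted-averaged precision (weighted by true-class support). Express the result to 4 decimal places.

0.5467

Per-class precision (TP/(TP+FP)):
  ADJ: TP=311, FP=41+411=452 → 311/763 = 0.40760
  ADV: TP=602, FP=235+441=676 → 602/1278 = 0.47105
  DET: TP=579, FP=257+40=297 → 579/876 = 0.66096
Weighted-precision = Σ (supportᵢ/N)·precisionᵢ with N=2917: (803/2917)·0.40760 + (683/2917)·0.47105 + (1431/2917)·0.66096 = 0.5467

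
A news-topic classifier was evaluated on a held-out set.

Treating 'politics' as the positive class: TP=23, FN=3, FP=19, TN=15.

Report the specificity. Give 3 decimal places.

0.441

Specificity = TN/(TN+FP) = 15/(15+19) = 0.441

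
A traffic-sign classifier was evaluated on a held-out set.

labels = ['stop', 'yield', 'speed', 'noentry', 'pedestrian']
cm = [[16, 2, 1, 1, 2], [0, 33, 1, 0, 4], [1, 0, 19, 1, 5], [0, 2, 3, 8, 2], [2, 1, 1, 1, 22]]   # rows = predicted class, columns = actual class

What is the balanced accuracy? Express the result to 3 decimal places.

0.765

Balanced accuracy = mean of per-class recall.
  stop: recall = 16/19 = 0.8421
  yield: recall = 33/38 = 0.8684
  speed: recall = 19/25 = 0.7600
  noentry: recall = 8/11 = 0.7273
  pedestrian: recall = 22/35 = 0.6286
Mean = (0.8421 + 0.8684 + 0.7600 + 0.7273 + 0.6286) / 5 = 0.765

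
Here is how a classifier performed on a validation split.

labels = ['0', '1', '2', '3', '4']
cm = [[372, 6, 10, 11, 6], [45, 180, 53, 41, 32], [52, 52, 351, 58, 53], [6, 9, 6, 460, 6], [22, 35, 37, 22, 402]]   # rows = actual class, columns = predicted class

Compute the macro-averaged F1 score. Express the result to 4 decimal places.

Per-class F1 score (2·TP/(2·TP+FP+FN)):
  0: TP=372, FP=45+52+6+22=125, FN=6+10+11+6=33 → 744/902 = 0.82483
  1: TP=180, FP=6+52+9+35=102, FN=45+53+41+32=171 → 360/633 = 0.56872
  2: TP=351, FP=10+53+6+37=106, FN=52+52+58+53=215 → 702/1023 = 0.68622
  3: TP=460, FP=11+41+58+22=132, FN=6+9+6+6=27 → 920/1079 = 0.85264
  4: TP=402, FP=6+32+53+6=97, FN=22+35+37+22=116 → 804/1017 = 0.79056
Macro-F1 score = mean = (0.82483 + 0.56872 + 0.68622 + 0.85264 + 0.79056) / 5 = 0.7446

0.7446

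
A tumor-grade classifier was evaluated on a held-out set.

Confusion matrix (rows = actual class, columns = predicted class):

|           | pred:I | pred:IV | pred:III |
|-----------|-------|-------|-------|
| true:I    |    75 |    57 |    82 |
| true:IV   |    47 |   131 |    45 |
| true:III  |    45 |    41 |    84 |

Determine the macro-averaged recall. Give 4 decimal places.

Per-class recall (TP/(TP+FN)):
  I: TP=75, FN=57+82=139 → 75/214 = 0.35047
  IV: TP=131, FN=47+45=92 → 131/223 = 0.58744
  III: TP=84, FN=45+41=86 → 84/170 = 0.49412
Macro-recall = mean = (0.35047 + 0.58744 + 0.49412) / 3 = 0.4773

0.4773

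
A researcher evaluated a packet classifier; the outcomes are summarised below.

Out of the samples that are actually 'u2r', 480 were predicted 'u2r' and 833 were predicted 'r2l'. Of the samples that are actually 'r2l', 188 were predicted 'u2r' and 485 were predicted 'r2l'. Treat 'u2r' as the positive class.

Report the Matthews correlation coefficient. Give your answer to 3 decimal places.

0.086

MCC = (TP·TN − FP·FN) / √((TP+FP)(TP+FN)(TN+FP)(TN+FN))
Numerator = 480·485 − 188·833 = 76196
Denominator = √(668·1313·673·1318) = √777985787176 = 882035.0260
MCC = 76196 / 882035.0260 = 0.086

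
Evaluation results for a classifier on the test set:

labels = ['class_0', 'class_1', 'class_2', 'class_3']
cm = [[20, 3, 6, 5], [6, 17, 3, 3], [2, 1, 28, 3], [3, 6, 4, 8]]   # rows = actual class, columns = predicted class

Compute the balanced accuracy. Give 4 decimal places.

0.5947

Balanced accuracy = mean of per-class recall.
  class_0: recall = 20/34 = 0.58824
  class_1: recall = 17/29 = 0.58621
  class_2: recall = 28/34 = 0.82353
  class_3: recall = 8/21 = 0.38095
Mean = (0.58824 + 0.58621 + 0.82353 + 0.38095) / 4 = 0.5947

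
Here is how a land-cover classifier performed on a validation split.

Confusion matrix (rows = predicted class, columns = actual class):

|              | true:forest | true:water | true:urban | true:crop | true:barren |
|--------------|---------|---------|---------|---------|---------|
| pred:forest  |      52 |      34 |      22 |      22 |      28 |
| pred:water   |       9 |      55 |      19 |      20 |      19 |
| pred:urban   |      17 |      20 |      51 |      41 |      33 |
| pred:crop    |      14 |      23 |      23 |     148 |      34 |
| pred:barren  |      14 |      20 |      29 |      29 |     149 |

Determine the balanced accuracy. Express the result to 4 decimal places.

Balanced accuracy = mean of per-class recall.
  forest: recall = 52/106 = 0.49057
  water: recall = 55/152 = 0.36184
  urban: recall = 51/144 = 0.35417
  crop: recall = 148/260 = 0.56923
  barren: recall = 149/263 = 0.56654
Mean = (0.49057 + 0.36184 + 0.35417 + 0.56923 + 0.56654) / 5 = 0.4685

0.4685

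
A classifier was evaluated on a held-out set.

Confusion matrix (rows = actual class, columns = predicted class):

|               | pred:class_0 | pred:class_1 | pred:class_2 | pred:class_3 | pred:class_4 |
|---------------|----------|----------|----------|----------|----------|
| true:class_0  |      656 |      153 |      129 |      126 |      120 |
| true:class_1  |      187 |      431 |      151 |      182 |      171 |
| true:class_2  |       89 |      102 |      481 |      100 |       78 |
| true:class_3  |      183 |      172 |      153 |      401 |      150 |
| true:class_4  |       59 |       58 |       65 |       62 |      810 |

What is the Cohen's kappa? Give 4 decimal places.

Observed agreement pₒ = trace/N = 2779/5269 = 0.52742
Expected agreement pₑ = Σ (rowᵢ·colᵢ)/N² = (1184·1174 + 1122·916 + 850·979 + 1059·871 + 1054·1329)/5269² = 0.20074
κ = (pₒ − pₑ)/(1 − pₑ) = (0.52742 − 0.20074)/(1 − 0.20074) = 0.4087

0.4087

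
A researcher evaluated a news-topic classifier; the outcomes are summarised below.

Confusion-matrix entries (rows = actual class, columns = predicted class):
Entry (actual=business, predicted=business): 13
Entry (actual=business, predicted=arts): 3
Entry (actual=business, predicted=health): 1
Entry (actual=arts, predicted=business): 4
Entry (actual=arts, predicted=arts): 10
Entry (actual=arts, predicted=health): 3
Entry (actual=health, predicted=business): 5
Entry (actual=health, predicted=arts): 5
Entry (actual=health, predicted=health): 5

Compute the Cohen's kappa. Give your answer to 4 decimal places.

0.3512

Observed agreement pₒ = trace/N = 28/49 = 0.57143
Expected agreement pₑ = Σ (rowᵢ·colᵢ)/N² = (17·22 + 17·18 + 15·9)/49² = 0.33944
κ = (pₒ − pₑ)/(1 − pₑ) = (0.57143 − 0.33944)/(1 − 0.33944) = 0.3512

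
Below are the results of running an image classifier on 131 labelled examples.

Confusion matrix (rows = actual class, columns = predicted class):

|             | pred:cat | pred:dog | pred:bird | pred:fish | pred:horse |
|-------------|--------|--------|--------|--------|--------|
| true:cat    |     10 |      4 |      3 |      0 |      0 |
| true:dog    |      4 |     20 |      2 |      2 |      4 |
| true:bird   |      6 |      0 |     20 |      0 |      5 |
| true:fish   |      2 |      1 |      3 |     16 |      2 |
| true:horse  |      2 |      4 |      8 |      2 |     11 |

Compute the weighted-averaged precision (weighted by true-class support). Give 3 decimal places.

0.604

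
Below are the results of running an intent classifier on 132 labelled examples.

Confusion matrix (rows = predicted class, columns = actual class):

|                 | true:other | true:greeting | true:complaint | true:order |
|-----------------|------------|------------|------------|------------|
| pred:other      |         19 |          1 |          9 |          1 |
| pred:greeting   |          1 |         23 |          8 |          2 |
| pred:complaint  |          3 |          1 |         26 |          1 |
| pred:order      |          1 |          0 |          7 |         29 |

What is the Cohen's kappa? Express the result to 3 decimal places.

0.647

Observed agreement pₒ = trace/N = 97/132 = 0.7348
Expected agreement pₑ = Σ (rowᵢ·colᵢ)/N² = (24·30 + 25·34 + 50·31 + 33·37)/132² = 0.2491
κ = (pₒ − pₑ)/(1 − pₑ) = (0.7348 − 0.2491)/(1 − 0.2491) = 0.647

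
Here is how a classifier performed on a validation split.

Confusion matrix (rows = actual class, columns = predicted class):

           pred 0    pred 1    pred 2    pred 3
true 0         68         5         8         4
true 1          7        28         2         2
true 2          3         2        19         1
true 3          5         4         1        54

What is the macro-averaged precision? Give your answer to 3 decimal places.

Per-class precision (TP/(TP+FP)):
  0: TP=68, FP=7+3+5=15 → 68/83 = 0.8193
  1: TP=28, FP=5+2+4=11 → 28/39 = 0.7179
  2: TP=19, FP=8+2+1=11 → 19/30 = 0.6333
  3: TP=54, FP=4+2+1=7 → 54/61 = 0.8852
Macro-precision = mean = (0.8193 + 0.7179 + 0.6333 + 0.8852) / 4 = 0.764

0.764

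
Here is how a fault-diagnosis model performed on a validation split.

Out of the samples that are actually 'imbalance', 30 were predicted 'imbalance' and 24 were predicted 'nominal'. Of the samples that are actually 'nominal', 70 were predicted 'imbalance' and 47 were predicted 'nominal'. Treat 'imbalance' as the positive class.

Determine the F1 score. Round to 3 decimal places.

Precision = TP/(TP+FP) = 30/100 = 0.3000
Recall = TP/(TP+FN) = 30/54 = 0.5556
F1 = 2·TP/(2·TP+FP+FN) = 60/154 = 0.390

0.390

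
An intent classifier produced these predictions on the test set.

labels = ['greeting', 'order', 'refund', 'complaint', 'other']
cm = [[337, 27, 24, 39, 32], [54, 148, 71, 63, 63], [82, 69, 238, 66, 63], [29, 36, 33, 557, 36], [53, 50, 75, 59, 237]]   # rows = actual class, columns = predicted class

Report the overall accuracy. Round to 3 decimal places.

0.597

Accuracy = trace / total = (337+148+238+557+237=1517) / 2541 = 1517/2541 = 0.597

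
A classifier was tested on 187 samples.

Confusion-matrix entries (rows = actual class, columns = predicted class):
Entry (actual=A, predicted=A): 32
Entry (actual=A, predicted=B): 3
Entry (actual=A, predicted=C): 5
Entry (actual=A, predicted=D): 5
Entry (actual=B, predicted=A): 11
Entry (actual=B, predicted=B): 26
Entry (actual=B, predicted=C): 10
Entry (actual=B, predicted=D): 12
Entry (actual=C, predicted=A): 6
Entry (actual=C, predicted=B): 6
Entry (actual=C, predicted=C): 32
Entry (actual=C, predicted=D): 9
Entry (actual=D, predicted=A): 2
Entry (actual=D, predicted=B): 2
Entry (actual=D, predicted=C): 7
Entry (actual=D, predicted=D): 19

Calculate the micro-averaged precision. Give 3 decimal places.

0.583

Micro-averaging pools counts across classes: ΣTP=109, ΣFP=78, ΣFN=78.
Micro-precision = TP/(TP+FP) on pooled counts = 0.583 (equals overall accuracy in single-label multiclass).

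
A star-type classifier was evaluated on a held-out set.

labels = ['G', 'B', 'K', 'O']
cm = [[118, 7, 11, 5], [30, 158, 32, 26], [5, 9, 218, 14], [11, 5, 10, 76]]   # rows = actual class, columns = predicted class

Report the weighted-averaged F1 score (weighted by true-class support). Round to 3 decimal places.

0.774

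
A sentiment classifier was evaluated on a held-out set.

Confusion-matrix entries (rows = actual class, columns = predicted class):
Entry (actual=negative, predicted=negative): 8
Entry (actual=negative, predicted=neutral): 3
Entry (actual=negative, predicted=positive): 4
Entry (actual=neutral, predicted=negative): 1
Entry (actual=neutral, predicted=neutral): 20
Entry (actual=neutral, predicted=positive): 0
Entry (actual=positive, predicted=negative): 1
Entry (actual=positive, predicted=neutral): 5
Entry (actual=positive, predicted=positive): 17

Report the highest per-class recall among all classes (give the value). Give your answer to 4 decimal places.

Per-class recall (TP/(TP+FN)):
  negative: TP=8, FN=3+4=7 → 8/15 = 0.53333
  neutral: TP=20, FN=1+0=1 → 20/21 = 0.95238
  positive: TP=17, FN=1+5=6 → 17/23 = 0.73913
Highest is class 'neutral' with recall = 0.9524.

0.9524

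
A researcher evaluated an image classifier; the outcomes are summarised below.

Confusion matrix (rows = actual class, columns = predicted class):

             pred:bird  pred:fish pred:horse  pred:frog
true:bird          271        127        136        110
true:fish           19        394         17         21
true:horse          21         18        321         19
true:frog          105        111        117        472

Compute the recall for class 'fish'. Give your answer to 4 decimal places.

0.8736

Treat 'fish' as positive and all other classes as negative.
recall = TP/(TP+FN).
fish: TP=394, FN=19+17+21=57 → 394/451 = 0.87361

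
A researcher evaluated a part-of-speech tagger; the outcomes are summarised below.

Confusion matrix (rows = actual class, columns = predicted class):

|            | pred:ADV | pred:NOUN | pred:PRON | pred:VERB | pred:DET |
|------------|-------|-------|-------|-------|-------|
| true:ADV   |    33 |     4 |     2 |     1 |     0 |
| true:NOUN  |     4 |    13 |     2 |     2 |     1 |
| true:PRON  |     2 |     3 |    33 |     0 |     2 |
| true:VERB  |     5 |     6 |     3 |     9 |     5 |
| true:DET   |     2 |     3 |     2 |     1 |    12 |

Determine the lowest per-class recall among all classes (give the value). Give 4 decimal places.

0.3214

Per-class recall (TP/(TP+FN)):
  ADV: TP=33, FN=4+2+1+0=7 → 33/40 = 0.82500
  NOUN: TP=13, FN=4+2+2+1=9 → 13/22 = 0.59091
  PRON: TP=33, FN=2+3+0+2=7 → 33/40 = 0.82500
  VERB: TP=9, FN=5+6+3+5=19 → 9/28 = 0.32143
  DET: TP=12, FN=2+3+2+1=8 → 12/20 = 0.60000
Lowest is class 'VERB' with recall = 0.3214.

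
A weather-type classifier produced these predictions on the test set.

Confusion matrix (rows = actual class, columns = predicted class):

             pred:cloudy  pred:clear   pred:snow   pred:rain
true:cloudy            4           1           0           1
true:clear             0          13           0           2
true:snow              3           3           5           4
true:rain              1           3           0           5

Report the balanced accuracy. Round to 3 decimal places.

0.606

Balanced accuracy = mean of per-class recall.
  cloudy: recall = 4/6 = 0.6667
  clear: recall = 13/15 = 0.8667
  snow: recall = 5/15 = 0.3333
  rain: recall = 5/9 = 0.5556
Mean = (0.6667 + 0.8667 + 0.3333 + 0.5556) / 4 = 0.606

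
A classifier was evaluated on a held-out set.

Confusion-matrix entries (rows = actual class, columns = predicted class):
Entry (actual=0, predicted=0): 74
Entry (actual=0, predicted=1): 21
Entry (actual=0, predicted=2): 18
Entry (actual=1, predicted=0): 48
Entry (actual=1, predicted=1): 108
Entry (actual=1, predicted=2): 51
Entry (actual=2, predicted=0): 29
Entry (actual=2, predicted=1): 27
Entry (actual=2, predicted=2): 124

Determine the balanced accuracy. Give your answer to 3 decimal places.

Balanced accuracy = mean of per-class recall.
  0: recall = 74/113 = 0.6549
  1: recall = 108/207 = 0.5217
  2: recall = 124/180 = 0.6889
Mean = (0.6549 + 0.5217 + 0.6889) / 3 = 0.622

0.622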